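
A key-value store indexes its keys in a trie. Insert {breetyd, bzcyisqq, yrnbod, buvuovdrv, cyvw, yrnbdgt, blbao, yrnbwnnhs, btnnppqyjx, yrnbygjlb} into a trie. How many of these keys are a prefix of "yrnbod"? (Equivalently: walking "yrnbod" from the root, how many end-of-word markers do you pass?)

Traverse "yrnbod" character by character; count nodes along the way that are marked as word ends.
Prefixes of the query that are stored words: "yrnbod"
Count: 1

1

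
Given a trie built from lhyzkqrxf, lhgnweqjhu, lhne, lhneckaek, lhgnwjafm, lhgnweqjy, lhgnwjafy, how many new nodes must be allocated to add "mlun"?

"mlun" shares no prefix with any stored word, so all 4 characters open new nodes.
4 − 0 = 4 new nodes.

4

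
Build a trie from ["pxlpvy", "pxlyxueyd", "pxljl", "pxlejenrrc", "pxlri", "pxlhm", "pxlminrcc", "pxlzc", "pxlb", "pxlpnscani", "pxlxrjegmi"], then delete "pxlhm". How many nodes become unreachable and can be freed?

2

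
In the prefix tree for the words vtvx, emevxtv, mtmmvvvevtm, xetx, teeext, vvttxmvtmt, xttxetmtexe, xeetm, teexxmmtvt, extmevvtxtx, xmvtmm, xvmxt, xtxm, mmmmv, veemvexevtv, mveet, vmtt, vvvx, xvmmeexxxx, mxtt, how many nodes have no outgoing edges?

20

A leaf is a node with no children — equivalently, the end of a word that is not a proper prefix of any other stored word.
Those words: "emevxtv", "extmevvtxtx", "mmmmv", "mtmmvvvevtm", "mveet", "mxtt", "teeext", "teexxmmtvt", "veemvexevtv", "vmtt", "vtvx", "vvttxmvtmt", "vvvx", "xeetm", "xetx", "xmvtmm", "xttxetmtexe", "xtxm", "xvmmeexxxx", "xvmxt"
Leaf count: 20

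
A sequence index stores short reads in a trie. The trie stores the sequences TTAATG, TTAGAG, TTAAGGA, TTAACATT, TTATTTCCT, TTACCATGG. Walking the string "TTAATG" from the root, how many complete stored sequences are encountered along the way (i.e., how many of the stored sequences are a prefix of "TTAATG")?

Walk "TTAATG" from the root; an end-of-word marker is hit whenever a stored word is a prefix of "TTAATG".
Prefixes of the query that are stored words: "TTAATG"
Count: 1

1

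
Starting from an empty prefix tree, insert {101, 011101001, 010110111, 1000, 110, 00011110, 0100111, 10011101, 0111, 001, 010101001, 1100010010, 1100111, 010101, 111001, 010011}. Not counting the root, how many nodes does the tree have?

59

For each word, the new-node count is its length minus the longest prefix already in the trie:
  "101" → 3 new (1, 0, 1)
  "011101001" → 9 new (0, 1, 1, 1, 0, 1, 0, 0, 1)
  "010110111" → prefix "01" already present; 7 new (0, 1, 1, 0, 1, 1, 1)
  "1000" → prefix "10" already present; 2 new (0, 0)
  "110" → prefix "1" already present; 2 new (1, 0)
  "00011110" → prefix "0" already present; 7 new (0, 0, 1, 1, 1, 1, 0)
  "0100111" → prefix "010" already present; 4 new (0, 1, 1, 1)
  "10011101" → prefix "100" already present; 5 new (1, 1, 1, 0, 1)
  "0111" → prefix "0111" already present; 0 new (none)
  "001" → prefix "00" already present; 1 new (1)
  "010101001" → prefix "0101" already present; 5 new (0, 1, 0, 0, 1)
  "1100010010" → prefix "110" already present; 7 new (0, 0, 1, 0, 0, 1, 0)
  "1100111" → prefix "1100" already present; 3 new (1, 1, 1)
  "010101" → prefix "010101" already present; 0 new (none)
  "111001" → prefix "11" already present; 4 new (1, 0, 0, 1)
  "010011" → prefix "010011" already present; 0 new (none)
Total nodes = 3 + 9 + 7 + 2 + 2 + 7 + 4 + 5 + 0 + 1 + 5 + 7 + 3 + 0 + 4 + 0 = 59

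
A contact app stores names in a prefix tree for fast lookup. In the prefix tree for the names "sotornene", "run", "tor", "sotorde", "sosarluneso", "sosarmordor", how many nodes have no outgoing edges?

Leaves are exactly the stored words that no other stored word extends.
Those words: "run", "sosarluneso", "sosarmordor", "sotorde", "sotornene", "tor"
Leaf count: 6

6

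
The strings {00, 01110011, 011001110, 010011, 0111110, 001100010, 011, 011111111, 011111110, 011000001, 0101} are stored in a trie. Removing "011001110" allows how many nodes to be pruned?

4

After clearing the end-marker at "011001110", prune upward until reaching a node still needed by another word.
The suffix "1110" (4 nodes) is used only by "011001110"; the node for "01100" still has the child "0", so pruning stops there.
Nodes removed: 4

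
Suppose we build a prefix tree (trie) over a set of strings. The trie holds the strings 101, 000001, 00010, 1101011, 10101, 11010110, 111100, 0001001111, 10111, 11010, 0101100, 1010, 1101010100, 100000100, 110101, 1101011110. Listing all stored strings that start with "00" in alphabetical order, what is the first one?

DFS of the "00" subtree visits, in order: "000001", "00010", "0001001111"
The 1st is 000001.

000001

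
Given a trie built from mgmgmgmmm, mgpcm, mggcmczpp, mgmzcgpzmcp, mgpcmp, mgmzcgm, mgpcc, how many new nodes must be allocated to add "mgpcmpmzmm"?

4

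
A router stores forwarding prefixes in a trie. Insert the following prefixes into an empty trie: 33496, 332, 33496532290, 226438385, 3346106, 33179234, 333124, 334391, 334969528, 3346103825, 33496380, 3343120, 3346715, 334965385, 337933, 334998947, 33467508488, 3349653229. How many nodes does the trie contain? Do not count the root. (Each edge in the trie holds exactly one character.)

72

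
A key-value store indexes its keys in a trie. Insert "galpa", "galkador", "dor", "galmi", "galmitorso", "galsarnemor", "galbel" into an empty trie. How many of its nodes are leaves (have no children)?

6

A leaf is a node with no children — equivalently, the end of a word that is not a proper prefix of any other stored word.
Those words: "dor", "galbel", "galkador", "galmitorso", "galpa", "galsarnemor"
Leaf count: 6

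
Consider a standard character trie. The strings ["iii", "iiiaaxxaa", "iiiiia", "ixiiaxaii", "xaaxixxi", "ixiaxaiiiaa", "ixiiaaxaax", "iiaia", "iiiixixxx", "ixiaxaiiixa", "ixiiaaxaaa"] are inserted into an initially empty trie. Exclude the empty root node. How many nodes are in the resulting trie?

52

Count nodes per top-level branch (shared prefixes stored once):
  'i'-branch (iiaia, iii, iiiaaxxaa, iiiiia, iiiixixxx, ixiaxaiiiaa, ixiaxaiiixa, ixiiaaxaaa, ixiiaaxaax, ixiiaxaii): 44 nodes
  'x'-branch (xaaxixxi): 8 nodes
Sum: 52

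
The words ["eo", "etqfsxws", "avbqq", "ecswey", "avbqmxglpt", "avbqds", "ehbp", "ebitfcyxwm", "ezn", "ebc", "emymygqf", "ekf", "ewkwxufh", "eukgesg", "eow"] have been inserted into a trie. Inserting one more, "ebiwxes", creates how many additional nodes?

4

The longest prefix of "ebiwxes" already in the trie is "ebi" (length 3).
New nodes needed: |"ebiwxes"| − 3 = 7 − 3 = 4.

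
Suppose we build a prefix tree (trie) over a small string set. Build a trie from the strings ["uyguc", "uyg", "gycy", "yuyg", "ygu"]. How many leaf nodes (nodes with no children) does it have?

4

Leaves are exactly the stored words that no other stored word extends.
Those words: "gycy", "uyguc", "ygu", "yuyg"
Leaf count: 4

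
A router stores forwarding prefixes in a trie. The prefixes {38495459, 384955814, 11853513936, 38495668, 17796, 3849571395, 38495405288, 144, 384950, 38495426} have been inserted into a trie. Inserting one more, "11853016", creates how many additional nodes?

Walking "11853016" from the root, the first 5 characters ("11853") follow existing edges; "0" is the first miss.
New nodes needed: |"11853016"| − 5 = 8 − 5 = 3.

3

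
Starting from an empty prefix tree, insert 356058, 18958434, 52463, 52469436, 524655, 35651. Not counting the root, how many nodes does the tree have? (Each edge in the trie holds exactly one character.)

Trace insertions, counting only characters that open a new branch:
  "356058" → 6 new (3, 5, 6, 0, 5, 8)
  "18958434" → 8 new (1, 8, 9, 5, 8, 4, 3, 4)
  "52463" → 5 new (5, 2, 4, 6, 3)
  "52469436" → prefix "5246" already present; 4 new (9, 4, 3, 6)
  "524655" → prefix "5246" already present; 2 new (5, 5)
  "35651" → prefix "356" already present; 2 new (5, 1)
Total nodes = 6 + 8 + 5 + 4 + 2 + 2 = 27

27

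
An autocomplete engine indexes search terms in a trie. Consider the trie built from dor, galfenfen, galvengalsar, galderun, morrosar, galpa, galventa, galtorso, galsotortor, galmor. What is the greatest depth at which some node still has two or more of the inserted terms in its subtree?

The deepest shared node is where two words last agree before diverging.
"galvengalsar" and "galventa" agree on "galven" (6 characters) before diverging; nothing deeper is shared.
Longest shared-prefix length: 6

6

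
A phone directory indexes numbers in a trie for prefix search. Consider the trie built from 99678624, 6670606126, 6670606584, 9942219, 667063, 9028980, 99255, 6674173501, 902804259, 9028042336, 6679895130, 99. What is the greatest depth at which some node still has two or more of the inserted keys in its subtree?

7

Look for the deepest trie node that still has at least two words in its subtree.
"6670606126" and "6670606584" agree on "6670606" (7 characters) before diverging; nothing deeper is shared.
Longest shared-prefix length: 7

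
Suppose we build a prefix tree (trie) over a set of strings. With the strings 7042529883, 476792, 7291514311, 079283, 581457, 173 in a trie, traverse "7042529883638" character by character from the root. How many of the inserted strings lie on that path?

Check each prefix of "7042529883638" against the stored set — each match is an end-marker on the path.
Prefixes of the query that are stored words: "7042529883"
Count: 1

1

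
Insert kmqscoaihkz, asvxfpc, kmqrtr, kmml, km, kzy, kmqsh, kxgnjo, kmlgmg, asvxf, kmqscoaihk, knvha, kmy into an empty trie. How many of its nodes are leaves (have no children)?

10

A leaf is a node with no children — equivalently, the end of a word that is not a proper prefix of any other stored word.
Those words: "asvxfpc", "kmlgmg", "kmml", "kmqrtr", "kmqscoaihkz", "kmqsh", "kmy", "knvha", "kxgnjo", "kzy"
Leaf count: 10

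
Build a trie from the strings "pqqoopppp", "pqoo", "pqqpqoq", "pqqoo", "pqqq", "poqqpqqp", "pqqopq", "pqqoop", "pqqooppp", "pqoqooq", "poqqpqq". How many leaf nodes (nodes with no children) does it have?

Leaves are exactly the stored words that no other stored word extends.
Those words: "poqqpqqp", "pqoo", "pqoqooq", "pqqoopppp", "pqqopq", "pqqpqoq", "pqqq"
Leaf count: 7

7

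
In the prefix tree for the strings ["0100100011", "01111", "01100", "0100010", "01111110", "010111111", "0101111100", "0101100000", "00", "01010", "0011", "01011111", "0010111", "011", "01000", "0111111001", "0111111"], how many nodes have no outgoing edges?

10

A leaf is a node with no children — equivalently, the end of a word that is not a proper prefix of any other stored word.
Those words: "0010111", "0011", "0100010", "0100100011", "01010", "0101100000", "0101111100", "010111111", "01100", "0111111001"
Leaf count: 10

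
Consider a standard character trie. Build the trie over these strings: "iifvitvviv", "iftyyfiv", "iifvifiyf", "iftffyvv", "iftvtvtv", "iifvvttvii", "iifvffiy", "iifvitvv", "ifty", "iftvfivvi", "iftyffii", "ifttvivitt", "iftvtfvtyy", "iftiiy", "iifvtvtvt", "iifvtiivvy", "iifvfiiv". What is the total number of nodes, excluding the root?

78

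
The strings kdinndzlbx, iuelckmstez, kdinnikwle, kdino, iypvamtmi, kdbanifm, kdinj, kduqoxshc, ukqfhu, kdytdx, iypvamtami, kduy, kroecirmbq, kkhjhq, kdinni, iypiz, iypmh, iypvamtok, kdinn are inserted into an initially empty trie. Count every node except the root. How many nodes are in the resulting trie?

83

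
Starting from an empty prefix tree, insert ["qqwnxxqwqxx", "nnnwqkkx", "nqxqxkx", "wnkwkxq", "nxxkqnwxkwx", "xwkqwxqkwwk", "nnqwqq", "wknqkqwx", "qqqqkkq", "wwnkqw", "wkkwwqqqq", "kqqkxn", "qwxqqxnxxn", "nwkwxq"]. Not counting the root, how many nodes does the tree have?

101

For each word, the new-node count is its length minus the longest prefix already in the trie:
  "qqwnxxqwqxx" → 11 new (q, q, w, n, x, x, q, w, q, x, x)
  "nnnwqkkx" → 8 new (n, n, n, w, q, k, k, x)
  "nqxqxkx" → prefix "n" already present; 6 new (q, x, q, x, k, x)
  "wnkwkxq" → 7 new (w, n, k, w, k, x, q)
  "nxxkqnwxkwx" → prefix "n" already present; 10 new (x, x, k, q, n, w, x, k, w, x)
  "xwkqwxqkwwk" → 11 new (x, w, k, q, w, x, q, k, w, w, k)
  "nnqwqq" → prefix "nn" already present; 4 new (q, w, q, q)
  "wknqkqwx" → prefix "w" already present; 7 new (k, n, q, k, q, w, x)
  "qqqqkkq" → prefix "qq" already present; 5 new (q, q, k, k, q)
  "wwnkqw" → prefix "w" already present; 5 new (w, n, k, q, w)
  "wkkwwqqqq" → prefix "wk" already present; 7 new (k, w, w, q, q, q, q)
  "kqqkxn" → 6 new (k, q, q, k, x, n)
  "qwxqqxnxxn" → prefix "q" already present; 9 new (w, x, q, q, x, n, x, x, n)
  "nwkwxq" → prefix "n" already present; 5 new (w, k, w, x, q)
Total nodes = 11 + 8 + 6 + 7 + 10 + 11 + 4 + 7 + 5 + 5 + 7 + 6 + 9 + 5 = 101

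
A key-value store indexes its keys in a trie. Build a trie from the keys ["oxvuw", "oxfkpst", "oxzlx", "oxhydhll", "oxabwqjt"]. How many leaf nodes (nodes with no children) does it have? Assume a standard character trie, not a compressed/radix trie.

A leaf is a node with no children — equivalently, the end of a word that is not a proper prefix of any other stored word.
Those words: "oxabwqjt", "oxfkpst", "oxhydhll", "oxvuw", "oxzlx"
Leaf count: 5

5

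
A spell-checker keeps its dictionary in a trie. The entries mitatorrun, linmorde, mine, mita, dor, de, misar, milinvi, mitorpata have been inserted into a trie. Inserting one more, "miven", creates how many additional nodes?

"mi" is already a path in the trie; the remaining "ven" must be added.
New nodes needed: |"miven"| − 2 = 5 − 2 = 3.

3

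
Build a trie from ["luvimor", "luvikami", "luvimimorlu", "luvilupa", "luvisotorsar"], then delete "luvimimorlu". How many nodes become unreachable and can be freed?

After clearing the end-marker at "luvimimorlu", prune upward until reaching a node still needed by another word.
The suffix "imorlu" (6 nodes) is used only by "luvimimorlu"; the node for "luvim" still has the child "o", so pruning stops there.
Nodes removed: 6

6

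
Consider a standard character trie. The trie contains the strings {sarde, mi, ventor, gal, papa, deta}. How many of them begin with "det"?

Traverse to the node for "det", then collect every word in that subtree.
Words under "det": deta
Count: 1

1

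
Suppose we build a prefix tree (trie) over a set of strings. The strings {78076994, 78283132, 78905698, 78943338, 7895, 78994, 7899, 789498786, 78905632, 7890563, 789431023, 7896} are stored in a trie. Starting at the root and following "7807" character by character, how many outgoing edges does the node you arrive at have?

1

Follow the path "7807" to its node, then look at its outgoing edges.
Distinct next characters after "7807": 6.
That node has 1 child edge.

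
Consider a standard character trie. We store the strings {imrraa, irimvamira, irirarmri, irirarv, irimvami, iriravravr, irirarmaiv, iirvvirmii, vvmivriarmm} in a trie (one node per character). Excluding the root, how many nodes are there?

Insert word by word; a character creates a node only if that edge doesn't already exist:
  "imrraa" → 6 new (i, m, r, r, a, a)
  "irimvamira" → prefix "i" already present; 9 new (r, i, m, v, a, m, i, r, a)
  "irirarmri" → prefix "iri" already present; 6 new (r, a, r, m, r, i)
  "irirarv" → prefix "irirar" already present; 1 new (v)
  "irimvami" → prefix "irimvami" already present; 0 new (none)
  "iriravravr" → prefix "irira" already present; 5 new (v, r, a, v, r)
  "irirarmaiv" → prefix "irirarm" already present; 3 new (a, i, v)
  "iirvvirmii" → prefix "i" already present; 9 new (i, r, v, v, i, r, m, i, i)
  "vvmivriarmm" → 11 new (v, v, m, i, v, r, i, a, r, m, m)
Total nodes = 6 + 9 + 6 + 1 + 0 + 5 + 3 + 9 + 11 = 50

50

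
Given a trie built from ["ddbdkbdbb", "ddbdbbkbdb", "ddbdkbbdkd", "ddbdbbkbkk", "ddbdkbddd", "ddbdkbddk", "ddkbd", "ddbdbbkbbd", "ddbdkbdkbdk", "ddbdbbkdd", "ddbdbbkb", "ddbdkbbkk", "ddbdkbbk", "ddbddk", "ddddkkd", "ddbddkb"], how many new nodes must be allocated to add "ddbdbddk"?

The longest prefix of "ddbdbddk" already in the trie is "ddbdb" (length 5).
So 8 − 5 = 3 new nodes.

3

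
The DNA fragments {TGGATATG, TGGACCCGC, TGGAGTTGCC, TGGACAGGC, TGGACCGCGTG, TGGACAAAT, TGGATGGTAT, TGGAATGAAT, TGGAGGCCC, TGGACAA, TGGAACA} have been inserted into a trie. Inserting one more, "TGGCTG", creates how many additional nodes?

3

The longest prefix of "TGGCTG" already in the trie is "TGG" (length 3).
So 6 − 3 = 3 new nodes.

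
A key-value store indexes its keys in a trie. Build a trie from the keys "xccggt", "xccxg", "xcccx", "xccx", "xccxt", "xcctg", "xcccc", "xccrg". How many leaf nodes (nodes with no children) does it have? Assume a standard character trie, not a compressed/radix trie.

Leaves are exactly the stored words that no other stored word extends.
Those words: "xcccc", "xcccx", "xccggt", "xccrg", "xcctg", "xccxg", "xccxt"
Leaf count: 7

7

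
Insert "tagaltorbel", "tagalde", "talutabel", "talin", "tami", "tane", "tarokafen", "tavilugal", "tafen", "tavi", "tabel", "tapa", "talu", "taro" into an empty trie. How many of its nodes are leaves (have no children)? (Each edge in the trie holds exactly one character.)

11

Leaves are exactly the stored words that no other stored word extends.
Those words: "tabel", "tafen", "tagalde", "tagaltorbel", "talin", "talutabel", "tami", "tane", "tapa", "tarokafen", "tavilugal"
Leaf count: 11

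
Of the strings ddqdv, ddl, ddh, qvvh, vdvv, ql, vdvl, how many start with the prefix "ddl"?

Filter for entries beginning with "ddl":
Words under "ddl": ddl
Count: 1

1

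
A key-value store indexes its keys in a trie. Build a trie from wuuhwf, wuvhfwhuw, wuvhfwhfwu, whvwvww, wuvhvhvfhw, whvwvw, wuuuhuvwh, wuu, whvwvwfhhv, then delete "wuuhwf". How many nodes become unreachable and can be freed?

3

Walk "wuuhwf" from the leaf back toward the root, removing each node that no remaining word uses.
The suffix "hwf" (3 nodes) is used only by "wuuhwf"; the node for "wuu" still has the child "u", so pruning stops there.
Nodes removed: 3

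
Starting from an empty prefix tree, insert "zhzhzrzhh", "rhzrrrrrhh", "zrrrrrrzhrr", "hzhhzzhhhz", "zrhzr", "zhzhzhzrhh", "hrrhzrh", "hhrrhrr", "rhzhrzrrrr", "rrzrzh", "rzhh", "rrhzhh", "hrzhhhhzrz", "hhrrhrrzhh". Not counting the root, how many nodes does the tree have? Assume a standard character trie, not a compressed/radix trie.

89

For each word, the new-node count is its length minus the longest prefix already in the trie:
  "zhzhzrzhh" → 9 new (z, h, z, h, z, r, z, h, h)
  "rhzrrrrrhh" → 10 new (r, h, z, r, r, r, r, r, h, h)
  "zrrrrrrzhrr" → prefix "z" already present; 10 new (r, r, r, r, r, r, z, h, r, r)
  "hzhhzzhhhz" → 10 new (h, z, h, h, z, z, h, h, h, z)
  "zrhzr" → prefix "zr" already present; 3 new (h, z, r)
  "zhzhzhzrhh" → prefix "zhzhz" already present; 5 new (h, z, r, h, h)
  "hrrhzrh" → prefix "h" already present; 6 new (r, r, h, z, r, h)
  "hhrrhrr" → prefix "h" already present; 6 new (h, r, r, h, r, r)
  "rhzhrzrrrr" → prefix "rhz" already present; 7 new (h, r, z, r, r, r, r)
  "rrzrzh" → prefix "r" already present; 5 new (r, z, r, z, h)
  "rzhh" → prefix "r" already present; 3 new (z, h, h)
  "rrhzhh" → prefix "rr" already present; 4 new (h, z, h, h)
  "hrzhhhhzrz" → prefix "hr" already present; 8 new (z, h, h, h, h, z, r, z)
  "hhrrhrrzhh" → prefix "hhrrhrr" already present; 3 new (z, h, h)
Total nodes = 9 + 10 + 10 + 10 + 3 + 5 + 6 + 6 + 7 + 5 + 3 + 4 + 8 + 3 = 89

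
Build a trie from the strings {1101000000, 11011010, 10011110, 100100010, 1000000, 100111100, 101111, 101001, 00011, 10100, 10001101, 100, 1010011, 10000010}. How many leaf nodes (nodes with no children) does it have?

10

A leaf is a node with no children — equivalently, the end of a word that is not a proper prefix of any other stored word.
Those words: "00011", "1000000", "10000010", "10001101", "100100010", "100111100", "1010011", "101111", "1101000000", "11011010"
Leaf count: 10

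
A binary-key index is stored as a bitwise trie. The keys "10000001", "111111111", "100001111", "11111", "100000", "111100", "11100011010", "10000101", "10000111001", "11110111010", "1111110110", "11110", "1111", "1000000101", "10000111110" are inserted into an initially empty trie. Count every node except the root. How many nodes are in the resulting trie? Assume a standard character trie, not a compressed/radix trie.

Trace insertions, counting only characters that open a new branch:
  "10000001" → 8 new (1, 0, 0, 0, 0, 0, 0, 1)
  "111111111" → prefix "1" already present; 8 new (1, 1, 1, 1, 1, 1, 1, 1)
  "100001111" → prefix "10000" already present; 4 new (1, 1, 1, 1)
  "11111" → prefix "11111" already present; 0 new (none)
  "100000" → prefix "100000" already present; 0 new (none)
  "111100" → prefix "1111" already present; 2 new (0, 0)
  "11100011010" → prefix "111" already present; 8 new (0, 0, 0, 1, 1, 0, 1, 0)
  "10000101" → prefix "100001" already present; 2 new (0, 1)
  "10000111001" → prefix "10000111" already present; 3 new (0, 0, 1)
  "11110111010" → prefix "11110" already present; 6 new (1, 1, 1, 0, 1, 0)
  "1111110110" → prefix "111111" already present; 4 new (0, 1, 1, 0)
  "11110" → prefix "11110" already present; 0 new (none)
  "1111" → prefix "1111" already present; 0 new (none)
  "1000000101" → prefix "10000001" already present; 2 new (0, 1)
  "10000111110" → prefix "100001111" already present; 2 new (1, 0)
Total nodes = 8 + 8 + 4 + 0 + 0 + 2 + 8 + 2 + 3 + 6 + 4 + 0 + 0 + 2 + 2 = 49

49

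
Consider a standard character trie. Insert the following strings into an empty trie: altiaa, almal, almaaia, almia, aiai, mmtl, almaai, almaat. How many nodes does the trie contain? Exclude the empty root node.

22

For each word, the new-node count is its length minus the longest prefix already in the trie:
  "altiaa" → 6 new (a, l, t, i, a, a)
  "almal" → prefix "al" already present; 3 new (m, a, l)
  "almaaia" → prefix "alma" already present; 3 new (a, i, a)
  "almia" → prefix "alm" already present; 2 new (i, a)
  "aiai" → prefix "a" already present; 3 new (i, a, i)
  "mmtl" → 4 new (m, m, t, l)
  "almaai" → prefix "almaai" already present; 0 new (none)
  "almaat" → prefix "almaa" already present; 1 new (t)
Total nodes = 6 + 3 + 3 + 2 + 3 + 4 + 0 + 1 = 22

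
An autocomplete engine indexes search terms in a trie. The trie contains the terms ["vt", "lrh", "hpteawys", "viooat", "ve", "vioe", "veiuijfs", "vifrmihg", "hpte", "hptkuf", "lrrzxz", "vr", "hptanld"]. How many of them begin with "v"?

7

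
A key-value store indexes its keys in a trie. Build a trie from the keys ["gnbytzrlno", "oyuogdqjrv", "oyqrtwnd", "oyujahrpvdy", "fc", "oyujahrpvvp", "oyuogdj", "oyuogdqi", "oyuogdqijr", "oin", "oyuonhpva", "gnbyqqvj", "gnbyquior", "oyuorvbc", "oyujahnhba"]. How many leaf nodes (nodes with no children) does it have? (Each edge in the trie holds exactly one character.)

14

A leaf is a node with no children — equivalently, the end of a word that is not a proper prefix of any other stored word.
Those words: "fc", "gnbyqqvj", "gnbyquior", "gnbytzrlno", "oin", "oyqrtwnd", "oyujahnhba", "oyujahrpvdy", "oyujahrpvvp", "oyuogdj", "oyuogdqijr", "oyuogdqjrv", "oyuonhpva", "oyuorvbc"
Leaf count: 14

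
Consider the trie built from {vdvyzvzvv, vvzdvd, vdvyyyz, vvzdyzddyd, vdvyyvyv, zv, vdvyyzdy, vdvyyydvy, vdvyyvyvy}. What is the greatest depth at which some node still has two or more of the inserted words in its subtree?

Look for the deepest trie node that still has at least two words in its subtree.
e.g. "vdvyyvyv" and "vdvyyvyvy" share the prefix "vdvyyvyv" of length 8; no pair shares a longer one.
Longest shared-prefix length: 8

8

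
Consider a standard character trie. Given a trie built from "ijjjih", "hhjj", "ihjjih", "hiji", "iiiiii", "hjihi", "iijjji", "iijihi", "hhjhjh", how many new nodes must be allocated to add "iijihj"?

1

"iijih" is already a path in the trie; the remaining "j" must be added.
So 6 − 5 = 1 new nodes.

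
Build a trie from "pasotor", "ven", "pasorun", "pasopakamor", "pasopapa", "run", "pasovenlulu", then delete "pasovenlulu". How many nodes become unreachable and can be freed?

7

After clearing the end-marker at "pasovenlulu", prune upward until reaching a node still needed by another word.
The suffix "venlulu" (7 nodes) is used only by "pasovenlulu"; the node for "paso" still has the child "t", so pruning stops there.
Nodes removed: 7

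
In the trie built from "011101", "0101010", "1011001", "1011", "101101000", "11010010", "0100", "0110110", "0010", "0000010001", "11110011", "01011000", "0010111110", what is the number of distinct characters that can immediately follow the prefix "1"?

Follow the path "1" to its node, then look at its outgoing edges.
Distinct next characters after "1": 0, 1.
That node has 2 child edges.

2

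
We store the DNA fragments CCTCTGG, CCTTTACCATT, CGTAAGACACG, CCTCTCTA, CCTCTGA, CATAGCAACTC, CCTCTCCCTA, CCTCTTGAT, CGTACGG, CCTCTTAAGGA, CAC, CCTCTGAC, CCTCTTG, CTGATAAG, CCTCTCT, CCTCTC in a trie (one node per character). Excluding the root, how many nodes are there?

64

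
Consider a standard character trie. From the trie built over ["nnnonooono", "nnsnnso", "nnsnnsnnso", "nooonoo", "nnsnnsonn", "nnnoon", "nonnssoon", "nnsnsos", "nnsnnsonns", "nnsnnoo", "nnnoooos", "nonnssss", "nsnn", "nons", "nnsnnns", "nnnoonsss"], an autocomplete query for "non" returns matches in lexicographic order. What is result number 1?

Words with prefix "non", in lexicographic order: "nonnssoon", "nonnssss", "nons"
The 1st is nonnssoon.

nonnssoon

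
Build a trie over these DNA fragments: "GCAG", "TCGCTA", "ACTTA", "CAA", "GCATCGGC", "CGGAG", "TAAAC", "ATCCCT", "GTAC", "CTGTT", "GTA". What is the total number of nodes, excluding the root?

43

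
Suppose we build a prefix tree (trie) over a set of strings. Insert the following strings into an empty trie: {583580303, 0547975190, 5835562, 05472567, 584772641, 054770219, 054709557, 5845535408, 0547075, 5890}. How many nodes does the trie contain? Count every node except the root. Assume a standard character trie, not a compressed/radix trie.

Trace insertions, counting only characters that open a new branch:
  "583580303" → 9 new (5, 8, 3, 5, 8, 0, 3, 0, 3)
  "0547975190" → 10 new (0, 5, 4, 7, 9, 7, 5, 1, 9, 0)
  "5835562" → prefix "5835" already present; 3 new (5, 6, 2)
  "05472567" → prefix "0547" already present; 4 new (2, 5, 6, 7)
  "584772641" → prefix "58" already present; 7 new (4, 7, 7, 2, 6, 4, 1)
  "054770219" → prefix "0547" already present; 5 new (7, 0, 2, 1, 9)
  "054709557" → prefix "0547" already present; 5 new (0, 9, 5, 5, 7)
  "5845535408" → prefix "584" already present; 7 new (5, 5, 3, 5, 4, 0, 8)
  "0547075" → prefix "05470" already present; 2 new (7, 5)
  "5890" → prefix "58" already present; 2 new (9, 0)
Total nodes = 9 + 10 + 3 + 4 + 7 + 5 + 5 + 7 + 2 + 2 = 54

54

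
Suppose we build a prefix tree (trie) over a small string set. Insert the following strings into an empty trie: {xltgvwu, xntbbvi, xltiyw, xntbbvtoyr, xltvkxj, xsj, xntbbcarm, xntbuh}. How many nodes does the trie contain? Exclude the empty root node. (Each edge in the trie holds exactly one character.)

Count nodes per top-level branch (shared prefixes stored once):
  'x'-branch (xltgvwu, xltiyw, xltvkxj, xntbbcarm, xntbbvi, xntbbvtoyr, xntbuh, xsj): 32 nodes
Sum: 32

32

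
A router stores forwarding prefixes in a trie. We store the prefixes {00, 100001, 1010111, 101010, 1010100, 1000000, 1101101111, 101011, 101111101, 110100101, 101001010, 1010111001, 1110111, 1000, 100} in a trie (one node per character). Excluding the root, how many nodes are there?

50

Count nodes per top-level branch (shared prefixes stored once):
  '0'-branch (00): 2 nodes
  '1'-branch (100, 1000, 1000000, 100001, 101001010, 101010, 1010100, 101011, 1010111, 1010111001, 101111101, 110100101, 1101101111, 1110111): 48 nodes
Sum: 50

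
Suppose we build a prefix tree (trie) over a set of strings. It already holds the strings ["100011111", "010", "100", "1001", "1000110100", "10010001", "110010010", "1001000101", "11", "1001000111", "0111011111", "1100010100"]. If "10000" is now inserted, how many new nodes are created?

The longest prefix of "10000" already in the trie is "1000" (length 4).
Each of the 1 remaining characters creates one node.

1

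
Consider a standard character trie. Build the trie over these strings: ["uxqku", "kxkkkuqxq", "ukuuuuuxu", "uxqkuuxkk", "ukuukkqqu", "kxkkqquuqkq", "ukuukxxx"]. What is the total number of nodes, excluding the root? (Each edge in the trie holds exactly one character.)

41

Count nodes per top-level branch (shared prefixes stored once):
  'k'-branch (kxkkkuqxq, kxkkqquuqkq): 16 nodes
  'u'-branch (ukuukkqqu, ukuukxxx, ukuuuuuxu, uxqku, uxqkuuxkk): 25 nodes
Sum: 41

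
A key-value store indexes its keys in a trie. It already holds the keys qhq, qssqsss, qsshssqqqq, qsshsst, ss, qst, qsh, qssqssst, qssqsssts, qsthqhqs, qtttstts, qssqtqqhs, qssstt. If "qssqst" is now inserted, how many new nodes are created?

1

Walking "qssqst" from the root, the first 5 characters ("qssqs") follow existing edges; "t" is the first miss.
So 6 − 5 = 1 new nodes.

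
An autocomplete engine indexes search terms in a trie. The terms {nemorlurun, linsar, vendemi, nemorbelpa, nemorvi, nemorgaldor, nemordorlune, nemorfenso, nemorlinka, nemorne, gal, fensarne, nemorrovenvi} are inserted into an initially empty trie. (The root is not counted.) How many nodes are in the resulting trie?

72

Count nodes per top-level branch (shared prefixes stored once):
  'f'-branch (fensarne): 8 nodes
  'g'-branch (gal): 3 nodes
  'l'-branch (linsar): 6 nodes
  'n'-branch (nemorbelpa, nemordorlune, nemorfenso, nemorgaldor, nemorlinka, nemorlurun, nemorne, nemorrovenvi, nemorvi): 48 nodes
  'v'-branch (vendemi): 7 nodes
Sum: 72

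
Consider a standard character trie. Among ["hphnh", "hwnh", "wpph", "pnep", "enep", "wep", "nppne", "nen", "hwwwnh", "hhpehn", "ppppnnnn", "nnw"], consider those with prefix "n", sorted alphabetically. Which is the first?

Filter for "n…" and sort: "nen", "nnw", "nppne"
The 1st is nen.

nen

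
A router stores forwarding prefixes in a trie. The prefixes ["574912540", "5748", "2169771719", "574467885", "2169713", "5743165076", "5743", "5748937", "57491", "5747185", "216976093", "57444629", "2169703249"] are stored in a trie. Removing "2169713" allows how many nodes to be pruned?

2

After clearing the end-marker at "2169713", prune upward until reaching a node still needed by another word.
The suffix "13" (2 nodes) is used only by "2169713"; the node for "21697" still has the child "7", so pruning stops there.
Nodes removed: 2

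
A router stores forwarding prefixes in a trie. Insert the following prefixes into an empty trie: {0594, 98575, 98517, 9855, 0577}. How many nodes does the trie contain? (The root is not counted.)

Trie structure (* marks end of a word):
(root)
├─ 0
│  └─ 5
│     ├─ 7
│     │  └─ 7 *
│     └─ 9
│        └─ 4 *
└─ 9
   └─ 8
      └─ 5
         ├─ 1
         │  └─ 7 *
         ├─ 5 *
         └─ 7
            └─ 5 *
Counting every labelled node above: 14.

14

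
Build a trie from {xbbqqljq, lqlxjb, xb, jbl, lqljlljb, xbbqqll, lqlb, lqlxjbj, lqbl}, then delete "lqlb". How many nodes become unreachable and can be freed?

1

After clearing the end-marker at "lqlb", prune upward until reaching a node still needed by another word.
The suffix "b" (1 node) is used only by "lqlb"; the node for "lql" still has the child "x", so pruning stops there.
Nodes removed: 1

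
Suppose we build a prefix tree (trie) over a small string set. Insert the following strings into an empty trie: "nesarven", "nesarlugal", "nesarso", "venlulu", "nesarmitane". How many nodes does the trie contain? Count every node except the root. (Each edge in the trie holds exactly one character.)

28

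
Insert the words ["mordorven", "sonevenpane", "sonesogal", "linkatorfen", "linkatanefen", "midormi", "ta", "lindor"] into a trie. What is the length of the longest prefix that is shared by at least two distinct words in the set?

Equivalently: take the maximum, over all pairs, of their longest common prefix length.
"linkatanefen" and "linkatorfen" agree on "linkat" (6 characters) before diverging; nothing deeper is shared.
Longest shared-prefix length: 6

6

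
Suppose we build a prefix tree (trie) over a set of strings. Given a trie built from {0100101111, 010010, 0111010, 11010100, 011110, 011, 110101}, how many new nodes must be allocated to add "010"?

0

Every character of "010" already lies on an existing path (it is a prefix of some stored word).
No new nodes are needed: 0.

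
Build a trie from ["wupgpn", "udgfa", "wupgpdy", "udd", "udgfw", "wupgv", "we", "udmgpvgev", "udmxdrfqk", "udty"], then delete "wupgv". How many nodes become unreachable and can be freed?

Walk "wupgv" from the leaf back toward the root, removing each node that no remaining word uses.
The suffix "v" (1 node) is used only by "wupgv"; the node for "wupg" still has the child "p", so pruning stops there.
Nodes removed: 1

1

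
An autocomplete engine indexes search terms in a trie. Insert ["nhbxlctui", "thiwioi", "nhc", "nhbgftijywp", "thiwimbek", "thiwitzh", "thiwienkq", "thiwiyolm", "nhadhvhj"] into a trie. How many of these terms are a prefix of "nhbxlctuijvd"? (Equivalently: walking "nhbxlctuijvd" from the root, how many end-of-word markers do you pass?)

Walk "nhbxlctuijvd" from the root; an end-of-word marker is hit whenever a stored word is a prefix of "nhbxlctuijvd".
Prefixes of the query that are stored words: "nhbxlctui"
Count: 1

1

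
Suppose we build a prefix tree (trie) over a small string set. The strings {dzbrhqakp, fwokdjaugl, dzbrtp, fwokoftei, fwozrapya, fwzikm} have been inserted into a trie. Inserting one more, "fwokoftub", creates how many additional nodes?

2

Walking "fwokoftub" from the root, the first 7 characters ("fwokoft") follow existing edges; "u" is the first miss.
Each of the 2 remaining characters creates one node.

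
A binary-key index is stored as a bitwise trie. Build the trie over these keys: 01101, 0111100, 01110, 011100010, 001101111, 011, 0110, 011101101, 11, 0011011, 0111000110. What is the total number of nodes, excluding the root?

For each word, the new-node count is its length minus the longest prefix already in the trie:
  "01101" → 5 new (0, 1, 1, 0, 1)
  "0111100" → prefix "011" already present; 4 new (1, 1, 0, 0)
  "01110" → prefix "0111" already present; 1 new (0)
  "011100010" → prefix "01110" already present; 4 new (0, 0, 1, 0)
  "001101111" → prefix "0" already present; 8 new (0, 1, 1, 0, 1, 1, 1, 1)
  "011" → prefix "011" already present; 0 new (none)
  "0110" → prefix "0110" already present; 0 new (none)
  "011101101" → prefix "01110" already present; 4 new (1, 1, 0, 1)
  "11" → 2 new (1, 1)
  "0011011" → prefix "0011011" already present; 0 new (none)
  "0111000110" → prefix "01110001" already present; 2 new (1, 0)
Total nodes = 5 + 4 + 1 + 4 + 8 + 0 + 0 + 4 + 2 + 0 + 2 = 30

30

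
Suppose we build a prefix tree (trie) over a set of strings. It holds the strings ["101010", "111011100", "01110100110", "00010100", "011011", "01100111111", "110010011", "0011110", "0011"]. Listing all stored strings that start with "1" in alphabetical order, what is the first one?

Words with prefix "1", in lexicographic order: "101010", "110010011", "111011100"
Position 1: 101010

101010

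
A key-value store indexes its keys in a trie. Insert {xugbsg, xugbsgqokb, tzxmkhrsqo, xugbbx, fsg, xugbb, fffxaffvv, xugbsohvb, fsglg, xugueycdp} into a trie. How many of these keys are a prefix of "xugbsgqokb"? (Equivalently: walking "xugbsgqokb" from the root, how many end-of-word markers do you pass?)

2

Traverse "xugbsgqokb" character by character; count nodes along the way that are marked as word ends.
Prefixes of the query that are stored words: "xugbsg", "xugbsgqokb"
Count: 2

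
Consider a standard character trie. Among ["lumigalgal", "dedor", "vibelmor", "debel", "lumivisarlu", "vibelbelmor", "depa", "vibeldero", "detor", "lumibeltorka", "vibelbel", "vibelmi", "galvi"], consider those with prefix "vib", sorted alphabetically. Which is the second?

vibelbelmor

Words with prefix "vib", in lexicographic order: "vibelbel", "vibelbelmor", "vibeldero", "vibelmi", "vibelmor"
The 2nd is vibelbelmor.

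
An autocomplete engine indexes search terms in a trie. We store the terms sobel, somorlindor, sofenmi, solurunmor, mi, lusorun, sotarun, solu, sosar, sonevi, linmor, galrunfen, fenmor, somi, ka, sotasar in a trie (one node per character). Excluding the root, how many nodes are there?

Trace insertions, counting only characters that open a new branch:
  "sobel" → 5 new (s, o, b, e, l)
  "somorlindor" → prefix "so" already present; 9 new (m, o, r, l, i, n, d, o, r)
  "sofenmi" → prefix "so" already present; 5 new (f, e, n, m, i)
  "solurunmor" → prefix "so" already present; 8 new (l, u, r, u, n, m, o, r)
  "mi" → 2 new (m, i)
  "lusorun" → 7 new (l, u, s, o, r, u, n)
  "sotarun" → prefix "so" already present; 5 new (t, a, r, u, n)
  "solu" → prefix "solu" already present; 0 new (none)
  "sosar" → prefix "so" already present; 3 new (s, a, r)
  "sonevi" → prefix "so" already present; 4 new (n, e, v, i)
  "linmor" → prefix "l" already present; 5 new (i, n, m, o, r)
  "galrunfen" → 9 new (g, a, l, r, u, n, f, e, n)
  "fenmor" → 6 new (f, e, n, m, o, r)
  "somi" → prefix "som" already present; 1 new (i)
  "ka" → 2 new (k, a)
  "sotasar" → prefix "sota" already present; 3 new (s, a, r)
Total nodes = 5 + 9 + 5 + 8 + 2 + 7 + 5 + 0 + 3 + 4 + 5 + 9 + 6 + 1 + 2 + 3 = 74

74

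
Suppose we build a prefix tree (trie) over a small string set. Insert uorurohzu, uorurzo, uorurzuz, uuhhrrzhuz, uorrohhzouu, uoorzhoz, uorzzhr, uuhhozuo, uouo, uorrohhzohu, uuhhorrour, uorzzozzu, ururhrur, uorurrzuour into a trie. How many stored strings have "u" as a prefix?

14

Traverse to the node for "u", then collect every word in that subtree.
Matches: "uoorzhoz", "uorrohhzohu", "uorrohhzouu", "uorurohzu", "uorurrzuour", "uorurzo", "uorurzuz", "uorzzhr", "uorzzozzu", "uouo", "ururhrur", "uuhhorrour", "uuhhozuo", "uuhhrrzhuz"
Count: 14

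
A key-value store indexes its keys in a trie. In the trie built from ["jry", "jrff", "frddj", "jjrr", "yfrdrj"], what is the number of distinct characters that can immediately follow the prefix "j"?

2

The children of the "j" node are the distinct next characters among strings starting with "j".
Characters that immediately follow "j" among the stored strings: {j, r}.
That node has 2 child edges.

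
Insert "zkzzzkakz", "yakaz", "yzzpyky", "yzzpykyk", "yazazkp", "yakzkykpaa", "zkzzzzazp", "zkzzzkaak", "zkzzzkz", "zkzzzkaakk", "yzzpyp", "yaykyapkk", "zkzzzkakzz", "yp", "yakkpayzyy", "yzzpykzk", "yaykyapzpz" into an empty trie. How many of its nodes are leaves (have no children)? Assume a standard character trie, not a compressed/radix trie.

A leaf is a node with no children — equivalently, the end of a word that is not a proper prefix of any other stored word.
Those words: "yakaz", "yakkpayzyy", "yakzkykpaa", "yaykyapkk", "yaykyapzpz", "yazazkp", "yp", "yzzpykyk", "yzzpykzk", "yzzpyp", "zkzzzkaakk", "zkzzzkakzz", "zkzzzkz", "zkzzzzazp"
Leaf count: 14

14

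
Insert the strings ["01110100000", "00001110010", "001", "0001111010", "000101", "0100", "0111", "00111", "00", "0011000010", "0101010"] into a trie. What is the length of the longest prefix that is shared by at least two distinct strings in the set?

4

The deepest shared node is where two words last agree before diverging.
e.g. "000101" and "0001111010" share the prefix "0001" of length 4; no pair shares a longer one.
Longest shared-prefix length: 4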